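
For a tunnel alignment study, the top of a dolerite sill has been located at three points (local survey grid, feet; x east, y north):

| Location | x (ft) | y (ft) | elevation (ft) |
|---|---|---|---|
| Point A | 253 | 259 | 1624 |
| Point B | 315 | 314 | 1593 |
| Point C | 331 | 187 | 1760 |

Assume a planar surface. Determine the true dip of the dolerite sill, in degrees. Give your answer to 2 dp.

54.01°

Two edge vectors: Point A→Point B = (62, 55, -31), Point A→Point C = (78, -72, 136).
Normal n = (Point A→Point B) × (Point A→Point C) = (5248, -10850, -8754).
So ∂z/∂x = −n_x/n_z = 0.59950 and ∂z/∂y = −n_y/n_z = −1.23943.
Gradient magnitude |∇z| = √(a² + b²) = √(0.35940 + 1.53620) = 1.37681.
True dip = arctan(1.37681) = 54.01°, dipping toward NNW (azimuth ≈ 334°).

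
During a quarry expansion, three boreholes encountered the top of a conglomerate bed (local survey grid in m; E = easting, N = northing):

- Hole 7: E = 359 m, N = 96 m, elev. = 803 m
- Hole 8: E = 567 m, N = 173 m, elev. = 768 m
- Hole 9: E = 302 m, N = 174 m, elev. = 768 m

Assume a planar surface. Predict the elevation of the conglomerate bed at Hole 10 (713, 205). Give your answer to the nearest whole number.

Let the plane be z = a·E + b·N + c.
Hole 8−Hole 7: 208a + 77b = −35;  Hole 9−Hole 7: −57a + 78b = −35.
Solving gives a = −0.00170, b = −0.44996.
Then c = 803 − a·359 − b·96 = 846.81.
At (713, 205): z = −1.2 − 92.2 + 846.81 = 753.4 m.

753 m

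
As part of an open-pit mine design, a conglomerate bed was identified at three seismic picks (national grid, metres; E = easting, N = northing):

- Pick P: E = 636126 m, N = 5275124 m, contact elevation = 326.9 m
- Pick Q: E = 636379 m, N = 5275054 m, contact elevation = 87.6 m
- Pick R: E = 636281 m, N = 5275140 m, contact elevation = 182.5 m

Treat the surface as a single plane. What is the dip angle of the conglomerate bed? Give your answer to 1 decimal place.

Two edge vectors: Pick P→Pick Q = (253, -70, -239.3), Pick P→Pick R = (155, 16, -144.4).
Normal n = (Pick P→Pick Q) × (Pick P→Pick R) = (13936.8, -558.3, 14898).
So ∂z/∂E = −n_x/n_z = −0.93548 and ∂z/∂N = −n_y/n_z = 0.03747.
Gradient magnitude |∇z| = √(a² + b²) = √(0.87513 + 0.00140) = 0.93623.
True dip = arctan(0.93623) = 43.1°, dipping toward E (azimuth ≈ 092°).

43.1°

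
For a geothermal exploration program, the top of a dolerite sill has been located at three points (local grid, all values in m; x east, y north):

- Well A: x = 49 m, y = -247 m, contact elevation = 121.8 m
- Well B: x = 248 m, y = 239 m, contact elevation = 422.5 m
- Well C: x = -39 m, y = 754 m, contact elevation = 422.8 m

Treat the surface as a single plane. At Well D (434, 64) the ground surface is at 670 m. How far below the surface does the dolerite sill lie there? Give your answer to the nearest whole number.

191 m

Let the plane be z = a·x + b·y + c.
Well B−Well A: 199a + 486b = 300.7;  Well C−Well A: −88a + 1001b = 301.
Solving gives a = 0.63940, b = 0.35691.
Then c = 121.8 − a·49 − b·-247 = 178.63.
At (434, 64): z_contact = 277.5 + 22.8 + 178.63 = 479.0 m.
Depth below ground = 670 − 479.0 = 191 m.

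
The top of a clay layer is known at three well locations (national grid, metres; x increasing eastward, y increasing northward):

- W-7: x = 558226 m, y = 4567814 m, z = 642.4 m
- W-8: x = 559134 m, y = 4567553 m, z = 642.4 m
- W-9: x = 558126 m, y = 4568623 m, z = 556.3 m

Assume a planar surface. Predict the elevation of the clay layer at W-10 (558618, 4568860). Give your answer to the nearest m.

515 m

Let the plane be z = a·x + b·y + c.
W-8−W-7: 908a − 261b = 0;  W-9−W-7: −100a + 809b = −86.1.
Solving gives a = −0.03171911, b = −0.11034847.
Then c = 642.4 − a·558226 − b·4567814 = 522400.11.
At (558618, 4568860): z = −17718.9 − 504166.7 + 522400.11 = 514.5 m.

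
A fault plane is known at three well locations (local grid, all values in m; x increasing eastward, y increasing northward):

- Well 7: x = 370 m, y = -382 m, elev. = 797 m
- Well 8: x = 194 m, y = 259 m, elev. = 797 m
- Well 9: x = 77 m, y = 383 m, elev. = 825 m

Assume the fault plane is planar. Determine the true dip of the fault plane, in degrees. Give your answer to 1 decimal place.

19.3°

Two edge vectors: Well 7→Well 8 = (-176, 641, 0), Well 7→Well 9 = (-293, 765, 28).
Normal n = (Well 7→Well 8) × (Well 7→Well 9) = (17948, 4928, 53173).
So ∂z/∂x = −n_x/n_z = −0.33754 and ∂z/∂y = −n_y/n_z = −0.09268.
Gradient magnitude |∇z| = √(a² + b²) = √(0.11393 + 0.00859) = 0.35003.
True dip = arctan(0.35003) = 19.3°, dipping toward ENE (azimuth ≈ 075°).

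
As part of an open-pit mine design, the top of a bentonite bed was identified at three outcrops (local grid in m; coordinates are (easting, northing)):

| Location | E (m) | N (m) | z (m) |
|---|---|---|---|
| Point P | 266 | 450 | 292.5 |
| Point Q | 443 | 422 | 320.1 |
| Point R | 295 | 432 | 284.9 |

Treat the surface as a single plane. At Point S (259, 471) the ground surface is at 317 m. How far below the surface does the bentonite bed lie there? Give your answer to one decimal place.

7.6 m

Two edge vectors: Point P→Point Q = (177, -28, 27.6), Point P→Point R = (29, -18, -7.6).
Normal n = (Point P→Point Q) × (Point P→Point R) = (709.6, 2145.6, -2374).
So ∂z/∂E = −n_x/n_z = 0.29890 and ∂z/∂N = −n_y/n_z = 0.90379.
Intercept c from Point P: 292.5 − 79.51 − 406.71 = −193.71.
At (259, 471): z_contact = 77.42 + 425.69 − 193.71 = 309.39 m.
Depth below ground = 317 − 309.39 = 7.6 m.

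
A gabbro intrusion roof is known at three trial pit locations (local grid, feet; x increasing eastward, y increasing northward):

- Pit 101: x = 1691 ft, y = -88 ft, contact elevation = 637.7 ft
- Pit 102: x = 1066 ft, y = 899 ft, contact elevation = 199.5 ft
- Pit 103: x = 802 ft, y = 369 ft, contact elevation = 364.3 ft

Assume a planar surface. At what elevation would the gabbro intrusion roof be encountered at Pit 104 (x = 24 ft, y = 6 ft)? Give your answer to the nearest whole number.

Two edge vectors: Pit 101→Pit 102 = (-625, 987, -438.2), Pit 101→Pit 103 = (-889, 457, -273.4).
Normal n = (Pit 101→Pit 102) × (Pit 101→Pit 103) = (-69588.4, 218684.8, 591818).
So ∂z/∂x = −n_x/n_z = 0.11758 and ∂z/∂y = −n_y/n_z = −0.36951.
Intercept c from Pit 101: 637.7 − 198.83 − 32.52 = 406.35.
At (24, 6): z = 2.8 − 2.2 + 406.35 = 407.0 ft.

407 ft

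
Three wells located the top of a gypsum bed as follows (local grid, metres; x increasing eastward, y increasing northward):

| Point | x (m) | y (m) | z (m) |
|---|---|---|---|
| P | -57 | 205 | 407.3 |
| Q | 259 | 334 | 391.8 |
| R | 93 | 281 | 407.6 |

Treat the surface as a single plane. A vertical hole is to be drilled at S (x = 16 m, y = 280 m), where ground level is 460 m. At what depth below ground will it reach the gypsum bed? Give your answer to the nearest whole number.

Two edge vectors: P→Q = (316, 129, -15.5), P→R = (150, 76, 0.3).
Normal n = (P→Q) × (P→R) = (1216.7, -2419.8, 4666).
So ∂z/∂x = −n_x/n_z = −0.26076 and ∂z/∂y = −n_y/n_z = 0.51860.
Intercept c from P: 407.3 − 14.86 − 106.31 = 286.12.
At (16, 280): z_contact = −4.2 + 145.2 + 286.12 = 427.2 m.
Depth below ground = 460 − 427.2 = 33 m.

33 m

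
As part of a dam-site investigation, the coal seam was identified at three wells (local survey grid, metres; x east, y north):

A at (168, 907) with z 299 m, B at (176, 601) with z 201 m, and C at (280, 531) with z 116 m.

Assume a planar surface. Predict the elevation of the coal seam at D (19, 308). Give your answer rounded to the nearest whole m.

Let the plane be z = a·x + b·y + c.
B−A: 8a − 306b = −98;  C−A: 112a − 376b = −183.
Solving gives a = −0.61253, b = 0.30425.
Then c = 299 − a·168 − b·907 = 125.95.
At (19, 308): z = −11.6 + 93.7 + 125.95 = 208.0 m.

208 m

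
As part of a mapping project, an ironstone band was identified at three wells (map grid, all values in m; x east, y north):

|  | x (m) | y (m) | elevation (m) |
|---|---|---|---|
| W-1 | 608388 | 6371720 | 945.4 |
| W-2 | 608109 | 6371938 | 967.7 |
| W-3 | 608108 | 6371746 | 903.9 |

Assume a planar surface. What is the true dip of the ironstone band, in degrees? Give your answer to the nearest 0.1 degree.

Let the plane be z = a·x + b·y + c.
W-2−W-1: −279a + 218b = 22.3;  W-3−W-1: −280a + 26b = −41.5.
Solving gives a = 0.17898, b = 0.33136.
Gradient magnitude |∇z| = √(a² + b²) = √(0.03204 + 0.10980) = 0.37661.
True dip = arctan(0.37661) = 20.6°, dipping toward SSW (azimuth ≈ 208°).

20.6°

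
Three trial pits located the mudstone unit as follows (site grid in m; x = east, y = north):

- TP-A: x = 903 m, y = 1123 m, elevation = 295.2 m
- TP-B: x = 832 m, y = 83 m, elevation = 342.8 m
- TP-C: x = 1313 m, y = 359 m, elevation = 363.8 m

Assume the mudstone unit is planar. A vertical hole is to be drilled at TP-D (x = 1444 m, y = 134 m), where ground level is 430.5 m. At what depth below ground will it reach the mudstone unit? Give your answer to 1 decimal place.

Two edge vectors: TP-A→TP-B = (-71, -1040, 47.6), TP-A→TP-C = (410, -764, 68.6).
Normal n = (TP-A→TP-B) × (TP-A→TP-C) = (-34977.6, 24386.6, 480644).
So ∂z/∂x = −n_x/n_z = 0.072772 and ∂z/∂y = −n_y/n_z = −0.050737.
Intercept c from TP-A: 295.2 − 65.71 + 56.98 = 286.46.
At (1444, 134): z_contact = 105.08 − 6.80 + 286.46 = 384.75 m.
Depth below ground = 430.5 − 384.75 = 45.8 m.

45.8 m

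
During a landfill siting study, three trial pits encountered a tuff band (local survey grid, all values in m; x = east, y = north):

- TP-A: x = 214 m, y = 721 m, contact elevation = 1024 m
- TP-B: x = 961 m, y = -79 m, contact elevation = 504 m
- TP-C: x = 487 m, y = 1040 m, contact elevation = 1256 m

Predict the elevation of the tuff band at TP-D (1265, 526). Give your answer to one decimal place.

934.8 m

Let the plane be z = a·x + b·y + c.
TP-B−TP-A: 747a − 800b = −520;  TP-C−TP-A: 273a + 319b = 232.
Solving gives a = 0.043180, b = 0.690319.
Then c = 1024 − a·214 − b·721 = 517.04.
At (1265, 526): z = 54.6 + 363.1 + 517.04 = 934.8 m.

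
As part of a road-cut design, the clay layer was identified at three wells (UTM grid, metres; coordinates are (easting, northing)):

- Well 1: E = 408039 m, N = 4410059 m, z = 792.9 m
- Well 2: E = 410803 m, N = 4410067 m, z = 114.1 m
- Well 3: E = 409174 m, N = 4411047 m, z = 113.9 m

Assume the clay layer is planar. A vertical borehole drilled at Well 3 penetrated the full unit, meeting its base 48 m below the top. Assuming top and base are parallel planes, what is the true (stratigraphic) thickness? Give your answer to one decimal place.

43.4 m

Let the plane be z = a·E + b·N + c.
Well 2−Well 1: 2764a + 8b = −678.8;  Well 3−Well 1: 1135a + 988b = −679.
Solving gives a = −0.24441, b = −0.40647.
|∇z| = √(a²+b²) = 0.47430, so dip δ = arctan(0.47430) = 25.37°.
True thickness = vertical thickness × cos δ = 48 × cos 25.37° = 43.4 m.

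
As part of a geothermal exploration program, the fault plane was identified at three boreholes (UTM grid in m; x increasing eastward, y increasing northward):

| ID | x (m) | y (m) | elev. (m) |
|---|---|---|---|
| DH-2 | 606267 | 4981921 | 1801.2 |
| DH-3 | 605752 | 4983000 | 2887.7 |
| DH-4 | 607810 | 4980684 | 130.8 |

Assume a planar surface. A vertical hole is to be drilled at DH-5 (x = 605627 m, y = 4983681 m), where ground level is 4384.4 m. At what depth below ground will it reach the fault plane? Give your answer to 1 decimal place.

Let the plane be z = a·x + b·y + c.
DH-3−DH-2: −515a + 1079b = 1086.5;  DH-4−DH-2: 1543a − 1237b = −1670.4.
Solving gives a = −0.445945097, b = 0.794104055.
Then c = 1801.2 − a·606267 − b·4981921 = −3684000.67.
At (605627, 4983681): z_contact = −270076.39 + 3957561.29 − 3684000.67 = 3484.23 m.
Depth below ground = 4384.4 − 3484.23 = 900.2 m.

900.2 m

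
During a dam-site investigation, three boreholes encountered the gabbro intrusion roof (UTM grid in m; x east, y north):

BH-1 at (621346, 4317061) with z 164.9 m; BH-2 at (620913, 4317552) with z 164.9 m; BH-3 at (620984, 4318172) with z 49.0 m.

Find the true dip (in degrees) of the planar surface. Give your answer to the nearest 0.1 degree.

14.0°

Two edge vectors: BH-1→BH-2 = (-433, 491, 0), BH-1→BH-3 = (-362, 1111, -115.9).
Normal n = (BH-1→BH-2) × (BH-1→BH-3) = (-56906.9, -50184.7, -303321).
So ∂z/∂x = −n_x/n_z = −0.18761 and ∂z/∂y = −n_y/n_z = −0.16545.
Gradient magnitude |∇z| = √(a² + b²) = √(0.03520 + 0.02737) = 0.25015.
True dip = arctan(0.25015) = 14.0°, dipping toward NE (azimuth ≈ 049°).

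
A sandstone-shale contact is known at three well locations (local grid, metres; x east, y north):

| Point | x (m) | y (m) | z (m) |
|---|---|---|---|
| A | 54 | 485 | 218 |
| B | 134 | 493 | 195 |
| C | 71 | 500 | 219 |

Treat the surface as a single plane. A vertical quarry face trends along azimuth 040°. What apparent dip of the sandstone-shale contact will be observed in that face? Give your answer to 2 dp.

Let the plane be z = a·x + b·y + c.
B−A: 80a + 8b = −23;  C−A: 17a + 15b = 1.
Solving gives a = −0.33177, b = 0.44267.
Unit vector along 040° is (sin 40°, cos 40°) = (0.6428, 0.7660).
Slope in that direction = a·(0.6428) + b·(0.7660) = 0.12585.
Apparent dip = arctan|0.12585| = 7.17° (true dip is 29.0°, so apparent ≤ true as expected).

7.17°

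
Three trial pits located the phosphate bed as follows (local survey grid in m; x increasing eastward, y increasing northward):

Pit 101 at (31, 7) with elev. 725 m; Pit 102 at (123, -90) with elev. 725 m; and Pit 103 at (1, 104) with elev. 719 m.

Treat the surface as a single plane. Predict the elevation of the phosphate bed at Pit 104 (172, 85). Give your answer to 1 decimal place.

704.2 m

Let the plane be z = a·x + b·y + c.
Pit 102−Pit 101: 92a − 97b = 0;  Pit 103−Pit 101: −30a + 97b = −6.
Solving gives a = −0.09677, b = −0.09179.
Then c = 725 − a·31 − b·7 = 728.64.
At (172, 85): z = −16.6 − 7.8 + 728.64 = 704.2 m.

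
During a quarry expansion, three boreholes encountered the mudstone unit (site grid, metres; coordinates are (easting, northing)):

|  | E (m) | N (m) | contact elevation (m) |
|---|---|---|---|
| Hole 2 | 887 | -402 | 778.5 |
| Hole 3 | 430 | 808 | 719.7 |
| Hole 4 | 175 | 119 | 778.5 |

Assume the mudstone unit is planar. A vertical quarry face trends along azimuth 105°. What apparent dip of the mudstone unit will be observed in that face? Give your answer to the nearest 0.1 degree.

Let the plane be z = a·E + b·N + c.
Hole 3−Hole 2: −457a + 1210b = −58.8;  Hole 4−Hole 2: −712a + 521b = 0.
Solving gives a = −0.04914, b = −0.06715.
Unit vector along 105° is (sin 105°, cos 105°) = (0.9659, -0.2588).
Slope in that direction = a·(0.9659) + b·(-0.2588) = −0.03008.
Apparent dip = arctan|0.03008| = 1.7° (true dip is 4.8°, so apparent ≤ true as expected).

1.7°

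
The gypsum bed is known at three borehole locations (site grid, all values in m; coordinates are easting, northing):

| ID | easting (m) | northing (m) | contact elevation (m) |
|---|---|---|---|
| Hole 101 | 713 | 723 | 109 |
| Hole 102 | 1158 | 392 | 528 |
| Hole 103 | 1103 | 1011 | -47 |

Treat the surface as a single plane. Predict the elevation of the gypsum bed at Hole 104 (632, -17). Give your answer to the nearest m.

757 m

Two edge vectors: Hole 101→Hole 102 = (445, -331, 419), Hole 101→Hole 103 = (390, 288, -156).
Normal n = (Hole 101→Hole 102) × (Hole 101→Hole 103) = (-69036, 232830, 257250).
So ∂z/∂easting = −n_x/n_z = 0.26836 and ∂z/∂northing = −n_y/n_z = −0.90507.
Intercept c from Hole 101: 109 − 191.34 + 654.37 = 572.03.
At (632, -17): z = 169.6 + 15.4 + 572.03 = 757.0 m.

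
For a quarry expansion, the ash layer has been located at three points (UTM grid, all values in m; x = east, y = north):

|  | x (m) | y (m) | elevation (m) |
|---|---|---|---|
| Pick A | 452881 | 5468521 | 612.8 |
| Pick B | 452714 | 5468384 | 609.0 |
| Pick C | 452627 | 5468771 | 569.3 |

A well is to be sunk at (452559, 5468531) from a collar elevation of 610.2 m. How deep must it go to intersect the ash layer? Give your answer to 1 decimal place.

Let the plane be z = a·x + b·y + c.
Pick B−Pick A: −167a − 137b = −3.8;  Pick C−Pick A: −254a + 250b = −43.5.
Solving gives a = 0.090263625, b = −0.082292157.
Then c = 612.8 − a·452881 − b·5468521 = 409750.51.
At (452559, 5468531): z_contact = 40849.62 − 450017.21 + 409750.51 = 582.91 m.
Depth below ground = 610.2 − 582.91 = 27.3 m.

27.3 m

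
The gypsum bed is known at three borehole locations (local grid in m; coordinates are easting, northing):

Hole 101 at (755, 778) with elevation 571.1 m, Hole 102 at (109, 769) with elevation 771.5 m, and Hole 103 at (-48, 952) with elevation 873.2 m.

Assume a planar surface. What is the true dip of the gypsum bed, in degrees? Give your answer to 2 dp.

23.03°

Let the plane be z = a·easting + b·northing + c.
Hole 102−Hole 101: −646a − 9b = 200.4;  Hole 103−Hole 101: −803a + 174b = 302.1.
Solving gives a = −0.31420, b = 0.28617.
Gradient magnitude |∇z| = √(a² + b²) = √(0.09872 + 0.08190) = 0.42499.
True dip = arctan(0.42499) = 23.03°, dipping toward SE (azimuth ≈ 132°).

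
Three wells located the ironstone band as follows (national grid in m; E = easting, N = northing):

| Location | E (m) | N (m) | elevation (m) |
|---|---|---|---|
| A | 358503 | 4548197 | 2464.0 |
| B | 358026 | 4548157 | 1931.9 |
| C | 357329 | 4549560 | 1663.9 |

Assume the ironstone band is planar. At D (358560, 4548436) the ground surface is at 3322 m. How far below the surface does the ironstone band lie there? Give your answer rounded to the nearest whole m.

Two edge vectors: A→B = (-477, -40, -532.1), A→C = (-1174, 1363, -800.1).
Normal n = (A→B) × (A→C) = (757256.3, 243037.7, -697111).
So ∂z/∂E = −n_x/n_z = 1.08627794 and ∂z/∂N = −n_y/n_z = 0.34863558.
Intercept c from A: 2464 − 389433.90 − 1585663.31 = −1972633.21.
At (358560, 4548436): z_contact = 389495.8 + 1585746.6 − 1972633.21 = 2609.2 m.
Depth below ground = 3322 − 2609.2 = 713 m.

713 m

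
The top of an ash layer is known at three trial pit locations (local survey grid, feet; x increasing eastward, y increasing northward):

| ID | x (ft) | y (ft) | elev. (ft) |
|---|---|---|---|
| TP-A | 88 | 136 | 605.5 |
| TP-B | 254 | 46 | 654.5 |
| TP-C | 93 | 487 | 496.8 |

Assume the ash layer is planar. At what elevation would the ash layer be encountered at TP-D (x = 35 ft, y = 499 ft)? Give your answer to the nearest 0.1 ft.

485.7 ft

Two edge vectors: TP-A→TP-B = (166, -90, 49), TP-A→TP-C = (5, 351, -108.7).
Normal n = (TP-A→TP-B) × (TP-A→TP-C) = (-7416, 18289.2, 58716).
So ∂z/∂x = −n_x/n_z = 0.12630 and ∂z/∂y = −n_y/n_z = −0.31149.
Intercept c from TP-A: 605.5 − 11.11 + 42.36 = 636.75.
At (35, 499): z = 4.4 − 155.4 + 636.75 = 485.7 ft.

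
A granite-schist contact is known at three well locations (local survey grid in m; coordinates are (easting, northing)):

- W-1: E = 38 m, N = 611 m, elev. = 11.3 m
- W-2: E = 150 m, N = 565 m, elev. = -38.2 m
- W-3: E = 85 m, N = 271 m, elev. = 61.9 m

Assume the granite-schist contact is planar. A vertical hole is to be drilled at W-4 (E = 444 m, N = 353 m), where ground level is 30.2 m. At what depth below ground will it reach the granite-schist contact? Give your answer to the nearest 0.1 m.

Let the plane be z = a·E + b·N + c.
W-2−W-1: 112a − 46b = −49.5;  W-3−W-1: 47a − 340b = 50.6.
Solving gives a = −0.53337, b = −0.22255.
Then c = 11.3 − a·38 − b·611 = 167.55.
At (444, 353): z_contact = −236.82 − 78.56 + 167.55 = -147.83 m.
Depth below ground = 30.2 − (-147.83) = 178.0 m.

178.0 m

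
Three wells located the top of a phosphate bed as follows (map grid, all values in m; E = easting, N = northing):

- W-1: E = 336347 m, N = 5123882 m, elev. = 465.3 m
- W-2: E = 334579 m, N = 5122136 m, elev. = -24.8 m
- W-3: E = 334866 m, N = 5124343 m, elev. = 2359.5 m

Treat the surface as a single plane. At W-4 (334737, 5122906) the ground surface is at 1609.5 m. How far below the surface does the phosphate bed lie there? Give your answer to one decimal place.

Two edge vectors: W-1→W-2 = (-1768, -1746, -490.1), W-1→W-3 = (-1481, 461, 1894.2).
Normal n = (W-1→W-2) × (W-1→W-3) = (-3081337.1, 4074783.7, -3400874).
So ∂z/∂E = −n_x/n_z = −0.906042711 and ∂z/∂N = −n_y/n_z = 1.198157797.
Intercept c from W-1: 465.3 + 304744.75 − 6139219.17 = −5834009.12.
At (334737, 5122906): z_contact = −303286.02 + 6138049.77 − 5834009.12 = 754.63 m.
Depth below ground = 1609.5 − 754.63 = 854.9 m.

854.9 m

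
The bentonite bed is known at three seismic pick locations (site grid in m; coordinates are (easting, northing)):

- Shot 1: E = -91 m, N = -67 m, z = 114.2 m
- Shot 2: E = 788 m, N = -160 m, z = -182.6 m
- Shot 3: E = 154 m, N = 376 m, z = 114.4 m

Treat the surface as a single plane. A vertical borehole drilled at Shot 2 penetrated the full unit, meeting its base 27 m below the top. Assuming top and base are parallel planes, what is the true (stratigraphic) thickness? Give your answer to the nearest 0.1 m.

Let the plane be z = a·E + b·N + c.
Shot 2−Shot 1: 879a − 93b = −296.8;  Shot 3−Shot 1: 245a + 443b = 0.2.
Solving gives a = −0.31895, b = 0.17684.
|∇z| = √(a²+b²) = 0.36469, so dip δ = arctan(0.36469) = 20.04°.
True thickness = vertical thickness × cos δ = 27 × cos 20.04° = 25.4 m.

25.4 m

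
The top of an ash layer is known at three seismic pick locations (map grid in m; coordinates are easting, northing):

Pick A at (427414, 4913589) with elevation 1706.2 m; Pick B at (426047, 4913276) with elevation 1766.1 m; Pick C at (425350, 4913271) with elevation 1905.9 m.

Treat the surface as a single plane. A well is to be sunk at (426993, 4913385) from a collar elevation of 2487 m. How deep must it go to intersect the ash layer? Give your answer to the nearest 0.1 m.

838.4 m

Two edge vectors: Pick A→Pick B = (-1367, -313, 59.9), Pick A→Pick C = (-2064, -318, 199.7).
Normal n = (Pick A→Pick B) × (Pick A→Pick C) = (-43457.9, 149356.3, -211326).
So ∂z/∂easting = −n_x/n_z = −0.205643887 and ∂z/∂northing = −n_y/n_z = 0.706757805.
Intercept c from Pick A: 1706.2 + 87895.08 − 3472717.38 = −3383116.10.
At (426993, 4913385): z_contact = −87808.50 + 3472573.20 − 3383116.10 = 1648.60 m.
Depth below ground = 2487 − 1648.60 = 838.4 m.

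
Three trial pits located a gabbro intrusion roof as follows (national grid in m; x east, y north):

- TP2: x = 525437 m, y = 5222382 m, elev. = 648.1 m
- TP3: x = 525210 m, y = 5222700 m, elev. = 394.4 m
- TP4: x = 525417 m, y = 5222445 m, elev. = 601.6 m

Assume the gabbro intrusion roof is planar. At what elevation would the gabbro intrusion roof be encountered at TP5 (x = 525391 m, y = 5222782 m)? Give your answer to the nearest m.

365 m

Let the plane be z = a·x + b·y + c.
TP3−TP2: −227a + 318b = −253.7;  TP4−TP2: −20a + 63b = −46.5.
Solving gives a = 0.15062335, b = −0.69027830.
Then c = 648.1 − a·525437 − b·5222382 = 3526402.00.
At (525391, 5222782): z = 79136.2 − 3605173.1 + 3526402.00 = 365.1 m.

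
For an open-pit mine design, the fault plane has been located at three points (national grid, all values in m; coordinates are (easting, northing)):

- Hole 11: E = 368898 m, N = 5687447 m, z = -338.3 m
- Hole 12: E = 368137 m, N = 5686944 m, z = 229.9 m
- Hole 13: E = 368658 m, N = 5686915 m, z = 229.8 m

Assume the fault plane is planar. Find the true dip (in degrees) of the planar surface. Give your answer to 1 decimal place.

46.2°

Two edge vectors: Hole 11→Hole 12 = (-761, -503, 568.2), Hole 11→Hole 13 = (-240, -532, 568.1).
Normal n = (Hole 11→Hole 12) × (Hole 11→Hole 13) = (16528.1, 295956.1, 284132).
So ∂z/∂E = −n_x/n_z = −0.05817 and ∂z/∂N = −n_y/n_z = −1.04161.
Gradient magnitude |∇z| = √(a² + b²) = √(0.00338 + 1.08496) = 1.04324.
True dip = arctan(1.04324) = 46.2°, dipping toward N (azimuth ≈ 003°).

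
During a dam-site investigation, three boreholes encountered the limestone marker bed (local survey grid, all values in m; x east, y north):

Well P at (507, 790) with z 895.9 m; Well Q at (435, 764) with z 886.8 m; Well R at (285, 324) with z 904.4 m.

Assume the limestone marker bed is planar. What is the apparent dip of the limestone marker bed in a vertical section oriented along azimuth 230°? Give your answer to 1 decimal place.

Let the plane be z = a·x + b·y + c.
Well Q−Well P: −72a − 26b = −9.1;  Well R−Well P: −222a − 466b = 8.5.
Solving gives a = 0.16060, b = −0.09475.
Unit vector along 230° is (sin 230°, cos 230°) = (-0.7660, -0.6428).
Slope in that direction = a·(-0.7660) + b·(-0.6428) = −0.06213.
Apparent dip = arctan|0.06213| = 3.6° (true dip is 10.6°, so apparent ≤ true as expected).

3.6°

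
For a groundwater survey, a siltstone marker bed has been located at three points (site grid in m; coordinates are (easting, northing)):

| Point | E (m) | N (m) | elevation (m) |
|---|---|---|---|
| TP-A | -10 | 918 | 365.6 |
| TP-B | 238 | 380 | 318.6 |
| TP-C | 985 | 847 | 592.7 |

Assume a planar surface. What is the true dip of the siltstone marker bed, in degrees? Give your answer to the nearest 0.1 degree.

Two edge vectors: TP-A→TP-B = (248, -538, -47), TP-A→TP-C = (995, -71, 227.1).
Normal n = (TP-A→TP-B) × (TP-A→TP-C) = (-125516.8, -103085.8, 517702).
So ∂z/∂E = −n_x/n_z = 0.24245 and ∂z/∂N = −n_y/n_z = 0.19912.
Gradient magnitude |∇z| = √(a² + b²) = √(0.05878 + 0.03965) = 0.31374.
True dip = arctan(0.31374) = 17.4°, dipping toward SW (azimuth ≈ 231°).

17.4°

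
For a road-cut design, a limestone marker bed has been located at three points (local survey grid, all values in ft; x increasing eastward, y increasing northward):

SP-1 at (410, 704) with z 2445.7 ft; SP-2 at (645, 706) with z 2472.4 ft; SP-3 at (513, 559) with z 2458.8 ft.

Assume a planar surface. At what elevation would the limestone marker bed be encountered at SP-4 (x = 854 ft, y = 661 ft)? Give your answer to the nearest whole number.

2497 ft

Two edge vectors: SP-1→SP-2 = (235, 2, 26.7), SP-1→SP-3 = (103, -145, 13.1).
Normal n = (SP-1→SP-2) × (SP-1→SP-3) = (3897.7, -328.4, -34281).
So ∂z/∂x = −n_x/n_z = 0.11370 and ∂z/∂y = −n_y/n_z = −0.00958.
Intercept c from SP-1: 2445.7 − 46.62 + 6.74 = 2405.83.
At (854, 661): z = 97.1 − 6.3 + 2405.83 = 2496.6 ft.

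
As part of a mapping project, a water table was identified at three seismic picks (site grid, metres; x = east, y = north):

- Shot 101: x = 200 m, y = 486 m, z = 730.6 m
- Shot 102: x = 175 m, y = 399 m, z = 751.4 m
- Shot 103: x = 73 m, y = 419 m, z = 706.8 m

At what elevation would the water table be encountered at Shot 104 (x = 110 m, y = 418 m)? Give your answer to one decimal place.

Two edge vectors: Shot 101→Shot 102 = (-25, -87, 20.8), Shot 101→Shot 103 = (-127, -67, -23.8).
Normal n = (Shot 101→Shot 102) × (Shot 101→Shot 103) = (3464.2, -3236.6, -9374).
So ∂z/∂x = −n_x/n_z = 0.36955 and ∂z/∂y = −n_y/n_z = −0.34527.
Intercept c from Shot 101: 730.6 − 73.91 + 167.80 = 824.49.
At (110, 418): z = 40.7 − 144.3 + 824.49 = 720.8 m.

720.8 m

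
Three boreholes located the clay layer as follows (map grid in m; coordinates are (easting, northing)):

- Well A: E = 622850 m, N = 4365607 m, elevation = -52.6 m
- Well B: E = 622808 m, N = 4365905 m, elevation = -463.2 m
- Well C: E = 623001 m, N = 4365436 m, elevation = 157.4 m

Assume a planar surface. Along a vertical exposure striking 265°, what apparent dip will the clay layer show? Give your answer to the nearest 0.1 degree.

17.9°

Two edge vectors: Well A→Well B = (-42, 298, -410.6), Well A→Well C = (151, -171, 210).
Normal n = (Well A→Well B) × (Well A→Well C) = (-7632.6, -53180.6, -37816).
So ∂z/∂E = −n_x/n_z = −0.20184 and ∂z/∂N = −n_y/n_z = −1.40630.
Unit vector along 265° is (sin 265°, cos 265°) = (-0.9962, -0.0872).
Slope in that direction = a·(-0.9962) + b·(-0.0872) = 0.32363.
Apparent dip = arctan|0.32363| = 17.9° (true dip is 54.9°, so apparent ≤ true as expected).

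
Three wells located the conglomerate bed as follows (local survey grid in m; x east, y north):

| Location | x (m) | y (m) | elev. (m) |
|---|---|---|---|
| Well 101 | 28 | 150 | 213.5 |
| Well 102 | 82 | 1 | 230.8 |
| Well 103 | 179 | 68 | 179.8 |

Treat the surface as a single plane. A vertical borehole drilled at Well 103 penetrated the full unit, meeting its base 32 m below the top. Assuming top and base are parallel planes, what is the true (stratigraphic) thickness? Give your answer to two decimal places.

Let the plane be z = a·x + b·y + c.
Well 102−Well 101: 54a − 149b = 17.3;  Well 103−Well 101: 151a − 82b = −33.7.
Solving gives a = −0.35637, b = −0.24526.
|∇z| = √(a²+b²) = 0.43261, so dip δ = arctan(0.43261) = 23.39°.
True thickness = vertical thickness × cos δ = 32 × cos 23.39° = 29.37 m.

29.37 m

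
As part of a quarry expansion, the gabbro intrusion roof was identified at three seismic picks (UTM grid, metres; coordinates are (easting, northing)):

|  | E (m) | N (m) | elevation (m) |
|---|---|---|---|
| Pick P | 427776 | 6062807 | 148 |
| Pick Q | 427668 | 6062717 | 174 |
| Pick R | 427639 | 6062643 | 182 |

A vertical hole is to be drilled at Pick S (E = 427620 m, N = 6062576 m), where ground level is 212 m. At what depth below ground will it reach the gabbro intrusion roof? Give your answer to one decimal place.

Let the plane be z = a·E + b·N + c.
Pick Q−Pick P: −108a − 90b = 26;  Pick R−Pick P: −137a − 164b = 34.
Solving gives a = −0.223708658, b = −0.020438499.
Then c = 148 − a·427776 − b·6062807 = 219759.87.
At (427620, 6062576): z_contact = −95662.30 − 123909.95 + 219759.87 = 187.62 m.
Depth below ground = 212 − 187.62 = 24.4 m.

24.4 m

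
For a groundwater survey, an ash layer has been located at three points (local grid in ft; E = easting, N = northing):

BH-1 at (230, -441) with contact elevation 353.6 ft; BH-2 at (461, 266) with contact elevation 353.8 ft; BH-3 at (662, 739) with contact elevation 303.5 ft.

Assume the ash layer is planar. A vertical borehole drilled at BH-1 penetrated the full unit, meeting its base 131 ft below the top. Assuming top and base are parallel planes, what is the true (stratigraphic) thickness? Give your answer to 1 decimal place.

Two edge vectors: BH-1→BH-2 = (231, 707, 0.2), BH-1→BH-3 = (432, 1180, -50.1).
Normal n = (BH-1→BH-2) × (BH-1→BH-3) = (-35656.7, 11659.5, -32844).
So ∂z/∂E = −n_x/n_z = −1.08564 and ∂z/∂N = −n_y/n_z = 0.35500.
|∇z| = √(a²+b²) = 1.14221, so dip δ = arctan(1.14221) = 48.80°.
True thickness = vertical thickness × cos δ = 131 × cos 48.80° = 86.3 ft.

86.3 ft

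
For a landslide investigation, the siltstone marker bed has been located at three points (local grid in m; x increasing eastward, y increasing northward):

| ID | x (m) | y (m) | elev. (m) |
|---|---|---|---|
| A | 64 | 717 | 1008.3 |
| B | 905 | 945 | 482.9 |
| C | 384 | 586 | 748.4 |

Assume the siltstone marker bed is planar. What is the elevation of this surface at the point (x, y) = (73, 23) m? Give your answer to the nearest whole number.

811 m

Two edge vectors: A→B = (841, 228, -525.4), A→C = (320, -131, -259.9).
Normal n = (A→B) × (A→C) = (-128084.6, 50447.9, -183131).
So ∂z/∂x = −n_x/n_z = −0.69942 and ∂z/∂y = −n_y/n_z = 0.27547.
Intercept c from A: 1008.3 + 44.76 − 197.52 = 855.55.
At (73, 23): z = −51.1 + 6.3 + 855.55 = 810.8 m.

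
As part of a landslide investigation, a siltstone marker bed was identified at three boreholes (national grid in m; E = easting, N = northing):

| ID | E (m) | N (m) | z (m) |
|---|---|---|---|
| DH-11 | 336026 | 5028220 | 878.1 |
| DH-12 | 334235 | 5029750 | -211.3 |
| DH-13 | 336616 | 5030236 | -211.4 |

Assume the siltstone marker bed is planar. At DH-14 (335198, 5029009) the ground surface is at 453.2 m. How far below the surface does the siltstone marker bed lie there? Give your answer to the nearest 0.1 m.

125.7 m

Two edge vectors: DH-11→DH-12 = (-1791, 1530, -1089.4), DH-11→DH-13 = (590, 2016, -1089.5).
Normal n = (DH-11→DH-12) × (DH-11→DH-13) = (529295.4, -2594040.5, -4513356).
So ∂z/∂E = −n_x/n_z = 0.117273133 and ∂z/∂N = −n_y/n_z = −0.574747594.
Intercept c from DH-11: 878.1 − 39406.82 + 2889957.35 = 2851428.62.
At (335198, 5029009): z_contact = 39309.72 − 2890410.82 + 2851428.62 = 327.52 m.
Depth below ground = 453.2 − 327.52 = 125.7 m.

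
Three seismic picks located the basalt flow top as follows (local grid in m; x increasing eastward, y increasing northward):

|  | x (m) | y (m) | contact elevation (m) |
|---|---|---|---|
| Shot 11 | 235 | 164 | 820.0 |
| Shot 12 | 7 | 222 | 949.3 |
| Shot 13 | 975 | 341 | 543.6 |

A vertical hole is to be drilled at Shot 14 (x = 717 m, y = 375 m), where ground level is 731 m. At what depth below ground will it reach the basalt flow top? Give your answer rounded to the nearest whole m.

53 m

Two edge vectors: Shot 11→Shot 12 = (-228, 58, 129.3), Shot 11→Shot 13 = (740, 177, -276.4).
Normal n = (Shot 11→Shot 12) × (Shot 11→Shot 13) = (-38917.3, 32662.8, -83276).
So ∂z/∂x = −n_x/n_z = −0.46733 and ∂z/∂y = −n_y/n_z = 0.39222.
Intercept c from Shot 11: 820 + 109.82 − 64.32 = 865.50.
At (717, 375): z_contact = −335.1 + 147.1 + 865.50 = 677.5 m.
Depth below ground = 731 − 677.5 = 53 m.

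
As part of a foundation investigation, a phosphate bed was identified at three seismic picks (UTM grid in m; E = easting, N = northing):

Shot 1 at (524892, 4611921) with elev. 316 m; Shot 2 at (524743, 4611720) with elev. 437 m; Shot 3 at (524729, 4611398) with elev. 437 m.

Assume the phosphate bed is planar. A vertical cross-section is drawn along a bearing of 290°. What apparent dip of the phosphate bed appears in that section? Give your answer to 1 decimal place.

39.5°

Let the plane be z = a·E + b·N + c.
Shot 2−Shot 1: −149a − 201b = 121;  Shot 3−Shot 1: −163a − 523b = 121.
Solving gives a = −0.86268, b = 0.03751.
Unit vector along 290° is (sin 290°, cos 290°) = (-0.9397, 0.3420).
Slope in that direction = a·(-0.9397) + b·(0.3420) = 0.82348.
Apparent dip = arctan|0.82348| = 39.5° (true dip is 40.8°, so apparent ≤ true as expected).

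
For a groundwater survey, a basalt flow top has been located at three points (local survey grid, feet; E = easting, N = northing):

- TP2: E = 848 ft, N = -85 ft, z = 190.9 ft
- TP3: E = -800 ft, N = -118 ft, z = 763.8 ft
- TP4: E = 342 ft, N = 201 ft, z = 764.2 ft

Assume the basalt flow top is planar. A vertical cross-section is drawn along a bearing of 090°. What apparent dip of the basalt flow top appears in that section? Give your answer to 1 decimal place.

Let the plane be z = a·E + b·N + c.
TP3−TP2: −1648a − 33b = 572.9;  TP4−TP2: −506a + 286b = 573.3.
Solving gives a = −0.37451, b = 1.34196.
Unit vector along 090° is (sin 90°, cos 90°) = (1.0000, 0.0000).
Slope in that direction = a·(1.0000) + b·(0.0000) = −0.37451.
Apparent dip = arctan|0.37451| = 20.5° (true dip is 54.3°, so apparent ≤ true as expected).

20.5°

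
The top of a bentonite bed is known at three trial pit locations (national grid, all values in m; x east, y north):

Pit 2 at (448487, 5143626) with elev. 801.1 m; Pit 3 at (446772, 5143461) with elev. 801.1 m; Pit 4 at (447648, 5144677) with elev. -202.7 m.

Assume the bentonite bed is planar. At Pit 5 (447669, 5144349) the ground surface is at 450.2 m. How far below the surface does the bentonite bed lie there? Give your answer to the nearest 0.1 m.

Two edge vectors: Pit 2→Pit 3 = (-1715, -165, 0), Pit 2→Pit 4 = (-839, 1051, -1003.8).
Normal n = (Pit 2→Pit 3) × (Pit 2→Pit 4) = (165627, -1721517, -1940900).
So ∂z/∂x = −n_x/n_z = 0.085335154 and ∂z/∂y = −n_y/n_z = −0.886968417.
Intercept c from Pit 2: 801.1 − 38271.71 + 4562233.81 = 4524763.20.
At (447669, 5144349): z_contact = 38201.90 − 4562875.09 + 4524763.20 = 90.02 m.
Depth below ground = 450.2 − 90.02 = 360.2 m.

360.2 m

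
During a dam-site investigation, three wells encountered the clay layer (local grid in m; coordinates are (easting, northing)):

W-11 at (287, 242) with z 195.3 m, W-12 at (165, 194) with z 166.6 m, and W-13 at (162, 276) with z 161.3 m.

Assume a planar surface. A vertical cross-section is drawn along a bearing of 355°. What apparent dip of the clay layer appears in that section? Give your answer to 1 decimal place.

Let the plane be z = a·E + b·N + c.
W-12−W-11: −122a − 48b = −28.7;  W-13−W-11: −125a + 34b = −34.
Solving gives a = 0.25698, b = −0.05523.
Unit vector along 355° is (sin 355°, cos 355°) = (-0.0872, 0.9962).
Slope in that direction = a·(-0.0872) + b·(0.9962) = −0.07742.
Apparent dip = arctan|0.07742| = 4.4° (true dip is 14.7°, so apparent ≤ true as expected).

4.4°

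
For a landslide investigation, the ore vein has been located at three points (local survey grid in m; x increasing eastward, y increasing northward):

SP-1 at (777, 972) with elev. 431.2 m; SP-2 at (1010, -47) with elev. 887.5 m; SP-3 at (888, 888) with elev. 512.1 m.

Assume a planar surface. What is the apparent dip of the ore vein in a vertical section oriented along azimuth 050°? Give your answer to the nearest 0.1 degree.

8.1°

Let the plane be z = a·x + b·y + c.
SP-2−SP-1: 233a − 1019b = 456.3;  SP-3−SP-1: 111a − 84b = 80.9.
Solving gives a = 0.47156, b = −0.33997.
Unit vector along 050° is (sin 50°, cos 50°) = (0.7660, 0.6428).
Slope in that direction = a·(0.7660) + b·(0.6428) = 0.14271.
Apparent dip = arctan|0.14271| = 8.1° (true dip is 30.2°, so apparent ≤ true as expected).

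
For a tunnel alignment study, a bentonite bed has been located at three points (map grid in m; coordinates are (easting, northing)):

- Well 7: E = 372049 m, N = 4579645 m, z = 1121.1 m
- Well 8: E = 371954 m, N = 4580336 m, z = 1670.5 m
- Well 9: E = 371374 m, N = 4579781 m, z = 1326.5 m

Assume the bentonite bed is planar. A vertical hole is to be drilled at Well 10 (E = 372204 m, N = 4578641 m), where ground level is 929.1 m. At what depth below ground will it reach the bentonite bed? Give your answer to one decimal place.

608.8 m

Let the plane be z = a·E + b·N + c.
Well 8−Well 7: −95a + 691b = 549.4;  Well 9−Well 7: −675a + 136b = 205.4.
Solving gives a = −0.148207848, b = 0.774703697.
Then c = 1121.1 − a·372049 − b·4579645 = −3491606.23.
At (372204, 4578641): z_contact = −55163.55 + 3547090.11 − 3491606.23 = 320.33 m.
Depth below ground = 929.1 − 320.33 = 608.8 m.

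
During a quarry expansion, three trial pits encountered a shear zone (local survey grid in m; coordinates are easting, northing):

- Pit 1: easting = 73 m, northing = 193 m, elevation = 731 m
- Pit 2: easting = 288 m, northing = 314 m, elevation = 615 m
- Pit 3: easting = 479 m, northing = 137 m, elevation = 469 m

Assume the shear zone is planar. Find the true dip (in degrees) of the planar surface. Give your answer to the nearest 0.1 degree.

Two edge vectors: Pit 1→Pit 2 = (215, 121, -116), Pit 1→Pit 3 = (406, -56, -262).
Normal n = (Pit 1→Pit 2) × (Pit 1→Pit 3) = (-38198, 9234, -61166).
So ∂z/∂easting = −n_x/n_z = −0.62450 and ∂z/∂northing = −n_y/n_z = 0.15097.
Gradient magnitude |∇z| = √(a² + b²) = √(0.39000 + 0.02279) = 0.64249.
True dip = arctan(0.64249) = 32.7°, dipping toward ESE (azimuth ≈ 104°).

32.7°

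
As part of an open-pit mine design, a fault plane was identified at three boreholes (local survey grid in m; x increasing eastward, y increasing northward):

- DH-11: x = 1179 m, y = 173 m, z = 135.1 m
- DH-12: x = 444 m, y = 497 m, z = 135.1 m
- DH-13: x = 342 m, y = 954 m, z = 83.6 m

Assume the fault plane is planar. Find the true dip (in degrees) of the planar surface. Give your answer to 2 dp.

7.78°

Let the plane be z = a·x + b·y + c.
DH-12−DH-11: −735a + 324b = 0;  DH-13−DH-11: −837a + 781b = −51.5.
Solving gives a = −0.05510, b = −0.12499.
Gradient magnitude |∇z| = √(a² + b²) = √(0.00304 + 0.01562) = 0.13659.
True dip = arctan(0.13659) = 7.78°, dipping toward NNE (azimuth ≈ 024°).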